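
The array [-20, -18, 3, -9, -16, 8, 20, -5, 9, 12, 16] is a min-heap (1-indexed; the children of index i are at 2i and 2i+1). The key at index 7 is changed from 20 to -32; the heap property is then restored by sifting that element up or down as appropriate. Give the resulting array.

[-32, -18, -20, -9, -16, 8, 3, -5, 9, 12, 16]

set index 7 from 20 to -32 → [-20, -18, 3, -9, -16, 8, -32, -5, 9, 12, 16]
-32 < parent 3 at index 3, swap → [-20, -18, -32, -9, -16, 8, 3, -5, 9, 12, 16]
-32 < parent -20 at index 1, swap → [-32, -18, -20, -9, -16, 8, 3, -5, 9, 12, 16]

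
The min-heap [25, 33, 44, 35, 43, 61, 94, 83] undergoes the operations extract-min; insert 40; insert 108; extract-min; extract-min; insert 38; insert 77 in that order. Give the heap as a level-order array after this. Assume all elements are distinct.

extract-min → returns 25:
  remove root 25; move last element 83 to root → [83, 33, 44, 35, 43, 61, 94]
  83 vs smaller child 33 at index 1, swap → [33, 83, 44, 35, 43, 61, 94]
  83 vs smaller child 35 at index 3, swap → [33, 35, 44, 83, 43, 61, 94]
insert 40:
  append 40 at index 7 → [33, 35, 44, 83, 43, 61, 94, 40]
  40 < parent 83 at index 3, swap → [33, 35, 44, 40, 43, 61, 94, 83]
insert 108:
  append 108 at index 8 → [33, 35, 44, 40, 43, 61, 94, 83, 108] (no swap needed)
extract-min → returns 33:
  remove root 33; move last element 108 to root → [108, 35, 44, 40, 43, 61, 94, 83]
  108 vs smaller child 35 at index 1, swap → [35, 108, 44, 40, 43, 61, 94, 83]
  108 vs smaller child 40 at index 3, swap → [35, 40, 44, 108, 43, 61, 94, 83]
  108 vs only child 83 at index 7, swap → [35, 40, 44, 83, 43, 61, 94, 108]
extract-min → returns 35:
  remove root 35; move last element 108 to root → [108, 40, 44, 83, 43, 61, 94]
  108 vs smaller child 40 at index 1, swap → [40, 108, 44, 83, 43, 61, 94]
  108 vs smaller child 43 at index 4, swap → [40, 43, 44, 83, 108, 61, 94]
insert 38:
  append 38 at index 7 → [40, 43, 44, 83, 108, 61, 94, 38]
  38 < parent 83 at index 3, swap → [40, 43, 44, 38, 108, 61, 94, 83]
  38 < parent 43 at index 1, swap → [40, 38, 44, 43, 108, 61, 94, 83]
  38 < parent 40 at index 0, swap → [38, 40, 44, 43, 108, 61, 94, 83]
insert 77:
  append 77 at index 8 → [38, 40, 44, 43, 108, 61, 94, 83, 77] (no swap needed)

[38, 40, 44, 43, 108, 61, 94, 83, 77]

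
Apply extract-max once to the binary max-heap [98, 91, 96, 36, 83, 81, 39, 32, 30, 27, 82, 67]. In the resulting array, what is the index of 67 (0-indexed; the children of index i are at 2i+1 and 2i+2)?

remove root 98; move last element 67 to root → [67, 91, 96, 36, 83, 81, 39, 32, 30, 27, 82]
67 vs larger child 96 at index 2, swap → [96, 91, 67, 36, 83, 81, 39, 32, 30, 27, 82]
67 vs larger child 81 at index 5, swap → [96, 91, 81, 36, 83, 67, 39, 32, 30, 27, 82]
resulting array: [96, 91, 81, 36, 83, 67, 39, 32, 30, 27, 82]

5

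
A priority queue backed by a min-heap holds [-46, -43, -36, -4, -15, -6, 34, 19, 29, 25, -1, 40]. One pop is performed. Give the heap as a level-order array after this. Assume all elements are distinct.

[-43, -15, -36, -4, -1, -6, 34, 19, 29, 25, 40]

remove root -46; move last element 40 to root → [40, -43, -36, -4, -15, -6, 34, 19, 29, 25, -1]
40 vs smaller child -43 at index 1, swap → [-43, 40, -36, -4, -15, -6, 34, 19, 29, 25, -1]
40 vs smaller child -15 at index 4, swap → [-43, -15, -36, -4, 40, -6, 34, 19, 29, 25, -1]
40 vs smaller child -1 at index 10, swap → [-43, -15, -36, -4, -1, -6, 34, 19, 29, 25, 40]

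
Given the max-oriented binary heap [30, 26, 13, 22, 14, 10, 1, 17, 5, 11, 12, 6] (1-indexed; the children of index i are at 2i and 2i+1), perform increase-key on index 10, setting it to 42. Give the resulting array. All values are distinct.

[42, 30, 13, 22, 26, 10, 1, 17, 5, 14, 12, 6]

set index 10 from 11 to 42 → [30, 26, 13, 22, 14, 10, 1, 17, 5, 42, 12, 6]
42 > parent 14 at index 5, swap → [30, 26, 13, 22, 42, 10, 1, 17, 5, 14, 12, 6]
42 > parent 26 at index 2, swap → [30, 42, 13, 22, 26, 10, 1, 17, 5, 14, 12, 6]
42 > parent 30 at index 1, swap → [42, 30, 13, 22, 26, 10, 1, 17, 5, 14, 12, 6]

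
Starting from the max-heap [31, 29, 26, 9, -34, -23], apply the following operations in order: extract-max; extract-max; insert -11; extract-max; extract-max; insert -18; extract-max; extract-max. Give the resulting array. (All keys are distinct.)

extract-max → returns 31:
  remove root 31; move last element -23 to root → [-23, 29, 26, 9, -34]
  -23 vs larger child 29 at index 1, swap → [29, -23, 26, 9, -34]
  -23 vs larger child 9 at index 3, swap → [29, 9, 26, -23, -34]
extract-max → returns 29:
  remove root 29; move last element -34 to root → [-34, 9, 26, -23]
  -34 vs larger child 26 at index 2, swap → [26, 9, -34, -23]
insert -11:
  append -11 at index 4 → [26, 9, -34, -23, -11] (no swap needed)
extract-max → returns 26:
  remove root 26; move last element -11 to root → [-11, 9, -34, -23]
  -11 vs larger child 9 at index 1, swap → [9, -11, -34, -23]
extract-max → returns 9:
  remove root 9; move last element -23 to root → [-23, -11, -34]
  -23 vs larger child -11 at index 1, swap → [-11, -23, -34]
insert -18:
  append -18 at index 3 → [-11, -23, -34, -18]
  -18 > parent -23 at index 1, swap → [-11, -18, -34, -23]
extract-max → returns -11:
  remove root -11; move last element -23 to root → [-23, -18, -34]
  -23 vs larger child -18 at index 1, swap → [-18, -23, -34]
extract-max → returns -18:
  remove root -18; move last element -34 to root → [-34, -23]
  -34 vs only child -23 at index 1, swap → [-23, -34]

[-23, -34]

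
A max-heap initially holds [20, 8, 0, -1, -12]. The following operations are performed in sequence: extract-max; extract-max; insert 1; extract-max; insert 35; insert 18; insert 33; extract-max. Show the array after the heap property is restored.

extract-max → returns 20:
  remove root 20; move last element -12 to root → [-12, 8, 0, -1]
  -12 vs larger child 8 at index 1, swap → [8, -12, 0, -1]
  -12 vs only child -1 at index 3, swap → [8, -1, 0, -12]
extract-max → returns 8:
  remove root 8; move last element -12 to root → [-12, -1, 0]
  -12 vs larger child 0 at index 2, swap → [0, -1, -12]
insert 1:
  append 1 at index 3 → [0, -1, -12, 1]
  1 > parent -1 at index 1, swap → [0, 1, -12, -1]
  1 > parent 0 at index 0, swap → [1, 0, -12, -1]
extract-max → returns 1:
  remove root 1; move last element -1 to root → [-1, 0, -12]
  -1 vs larger child 0 at index 1, swap → [0, -1, -12]
insert 35:
  append 35 at index 3 → [0, -1, -12, 35]
  35 > parent -1 at index 1, swap → [0, 35, -12, -1]
  35 > parent 0 at index 0, swap → [35, 0, -12, -1]
insert 18:
  append 18 at index 4 → [35, 0, -12, -1, 18]
  18 > parent 0 at index 1, swap → [35, 18, -12, -1, 0]
insert 33:
  append 33 at index 5 → [35, 18, -12, -1, 0, 33]
  33 > parent -12 at index 2, swap → [35, 18, 33, -1, 0, -12]
extract-max → returns 35:
  remove root 35; move last element -12 to root → [-12, 18, 33, -1, 0]
  -12 vs larger child 33 at index 2, swap → [33, 18, -12, -1, 0]

[33, 18, -12, -1, 0]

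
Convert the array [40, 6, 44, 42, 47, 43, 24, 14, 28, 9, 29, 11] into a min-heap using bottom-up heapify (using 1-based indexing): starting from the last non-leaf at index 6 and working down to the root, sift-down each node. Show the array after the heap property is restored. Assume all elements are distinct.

[6, 9, 11, 14, 29, 43, 24, 42, 28, 47, 40, 44]

sift down from index 6:
  43 vs only child 11 at index 12, swap → [40, 6, 44, 42, 47, 11, 24, 14, 28, 9, 29, 43]
sift down from index 5:
  47 vs smaller child 9 at index 10, swap → [40, 6, 44, 42, 9, 11, 24, 14, 28, 47, 29, 43]
sift down from index 4:
  42 vs smaller child 14 at index 8, swap → [40, 6, 44, 14, 9, 11, 24, 42, 28, 47, 29, 43]
sift down from index 3:
  44 vs smaller child 11 at index 6, swap → [40, 6, 11, 14, 9, 44, 24, 42, 28, 47, 29, 43]
  44 vs only child 43 at index 12, swap → [40, 6, 11, 14, 9, 43, 24, 42, 28, 47, 29, 44]
sift down from index 2: already satisfies heap property
sift down from index 1:
  40 vs smaller child 6 at index 2, swap → [6, 40, 11, 14, 9, 43, 24, 42, 28, 47, 29, 44]
  40 vs smaller child 9 at index 5, swap → [6, 9, 11, 14, 40, 43, 24, 42, 28, 47, 29, 44]
  40 vs smaller child 29 at index 11, swap → [6, 9, 11, 14, 29, 43, 24, 42, 28, 47, 40, 44]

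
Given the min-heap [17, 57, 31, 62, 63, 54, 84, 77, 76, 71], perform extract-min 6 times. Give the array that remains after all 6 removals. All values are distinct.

[71, 76, 84, 77]

extract-min #1 returns 17:
  remove root 17; move last element 71 to root → [71, 57, 31, 62, 63, 54, 84, 77, 76]
  71 vs smaller child 31 at index 2, swap → [31, 57, 71, 62, 63, 54, 84, 77, 76]
  71 vs smaller child 54 at index 5, swap → [31, 57, 54, 62, 63, 71, 84, 77, 76]
extract-min #2 returns 31:
  remove root 31; move last element 76 to root → [76, 57, 54, 62, 63, 71, 84, 77]
  76 vs smaller child 54 at index 2, swap → [54, 57, 76, 62, 63, 71, 84, 77]
  76 vs smaller child 71 at index 5, swap → [54, 57, 71, 62, 63, 76, 84, 77]
extract-min #3 returns 54:
  remove root 54; move last element 77 to root → [77, 57, 71, 62, 63, 76, 84]
  77 vs smaller child 57 at index 1, swap → [57, 77, 71, 62, 63, 76, 84]
  77 vs smaller child 62 at index 3, swap → [57, 62, 71, 77, 63, 76, 84]
extract-min #4 returns 57:
  remove root 57; move last element 84 to root → [84, 62, 71, 77, 63, 76]
  84 vs smaller child 62 at index 1, swap → [62, 84, 71, 77, 63, 76]
  84 vs smaller child 63 at index 4, swap → [62, 63, 71, 77, 84, 76]
extract-min #5 returns 62:
  remove root 62; move last element 76 to root → [76, 63, 71, 77, 84]
  76 vs smaller child 63 at index 1, swap → [63, 76, 71, 77, 84]
extract-min #6 returns 63:
  remove root 63; move last element 84 to root → [84, 76, 71, 77]
  84 vs smaller child 71 at index 2, swap → [71, 76, 84, 77]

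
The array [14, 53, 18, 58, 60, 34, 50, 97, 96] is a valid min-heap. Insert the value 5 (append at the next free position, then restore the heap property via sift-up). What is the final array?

append 5 at index 9 → [14, 53, 18, 58, 60, 34, 50, 97, 96, 5]
5 < parent 60 at index 4, swap → [14, 53, 18, 58, 5, 34, 50, 97, 96, 60]
5 < parent 53 at index 1, swap → [14, 5, 18, 58, 53, 34, 50, 97, 96, 60]
5 < parent 14 at index 0, swap → [5, 14, 18, 58, 53, 34, 50, 97, 96, 60]

[5, 14, 18, 58, 53, 34, 50, 97, 96, 60]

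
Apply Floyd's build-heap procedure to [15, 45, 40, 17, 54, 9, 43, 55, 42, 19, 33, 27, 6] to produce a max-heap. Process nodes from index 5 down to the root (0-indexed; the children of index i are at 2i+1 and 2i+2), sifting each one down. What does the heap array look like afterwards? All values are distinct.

[55, 54, 43, 45, 33, 27, 40, 17, 42, 19, 15, 9, 6]

sift down from index 5:
  9 vs larger child 27 at index 11, swap → [15, 45, 40, 17, 54, 27, 43, 55, 42, 19, 33, 9, 6]
sift down from index 4: already satisfies heap property
sift down from index 3:
  17 vs larger child 55 at index 7, swap → [15, 45, 40, 55, 54, 27, 43, 17, 42, 19, 33, 9, 6]
sift down from index 2:
  40 vs larger child 43 at index 6, swap → [15, 45, 43, 55, 54, 27, 40, 17, 42, 19, 33, 9, 6]
sift down from index 1:
  45 vs larger child 55 at index 3, swap → [15, 55, 43, 45, 54, 27, 40, 17, 42, 19, 33, 9, 6]
sift down from index 0:
  15 vs larger child 55 at index 1, swap → [55, 15, 43, 45, 54, 27, 40, 17, 42, 19, 33, 9, 6]
  15 vs larger child 54 at index 4, swap → [55, 54, 43, 45, 15, 27, 40, 17, 42, 19, 33, 9, 6]
  15 vs larger child 33 at index 10, swap → [55, 54, 43, 45, 33, 27, 40, 17, 42, 19, 15, 9, 6]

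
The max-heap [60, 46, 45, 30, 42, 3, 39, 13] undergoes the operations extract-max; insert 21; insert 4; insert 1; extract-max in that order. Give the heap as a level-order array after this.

extract-max → returns 60:
  remove root 60; move last element 13 to root → [13, 46, 45, 30, 42, 3, 39]
  13 vs larger child 46 at index 1, swap → [46, 13, 45, 30, 42, 3, 39]
  13 vs larger child 42 at index 4, swap → [46, 42, 45, 30, 13, 3, 39]
insert 21:
  append 21 at index 7 → [46, 42, 45, 30, 13, 3, 39, 21] (no swap needed)
insert 4:
  append 4 at index 8 → [46, 42, 45, 30, 13, 3, 39, 21, 4] (no swap needed)
insert 1:
  append 1 at index 9 → [46, 42, 45, 30, 13, 3, 39, 21, 4, 1] (no swap needed)
extract-max → returns 46:
  remove root 46; move last element 1 to root → [1, 42, 45, 30, 13, 3, 39, 21, 4]
  1 vs larger child 45 at index 2, swap → [45, 42, 1, 30, 13, 3, 39, 21, 4]
  1 vs larger child 39 at index 6, swap → [45, 42, 39, 30, 13, 3, 1, 21, 4]

[45, 42, 39, 30, 13, 3, 1, 21, 4]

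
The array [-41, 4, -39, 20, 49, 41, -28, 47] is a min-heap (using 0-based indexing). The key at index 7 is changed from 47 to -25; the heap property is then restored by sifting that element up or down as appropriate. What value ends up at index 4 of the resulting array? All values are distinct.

set index 7 from 47 to -25 → [-41, 4, -39, 20, 49, 41, -28, -25]
-25 < parent 20 at index 3, swap → [-41, 4, -39, -25, 49, 41, -28, 20]
-25 < parent 4 at index 1, swap → [-41, -25, -39, 4, 49, 41, -28, 20]
resulting array: [-41, -25, -39, 4, 49, 41, -28, 20]

49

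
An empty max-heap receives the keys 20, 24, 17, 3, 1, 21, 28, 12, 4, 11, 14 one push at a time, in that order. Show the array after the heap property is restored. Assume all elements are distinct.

Insert 20:
  append 20 at index 0 → [20] (no swap needed)
Insert 24:
  append 24 at index 1 → [20, 24]
  24 > parent 20 at index 0, swap → [24, 20]
Insert 17:
  append 17 at index 2 → [24, 20, 17] (no swap needed)
Insert 3:
  append 3 at index 3 → [24, 20, 17, 3] (no swap needed)
Insert 1:
  append 1 at index 4 → [24, 20, 17, 3, 1] (no swap needed)
Insert 21:
  append 21 at index 5 → [24, 20, 17, 3, 1, 21]
  21 > parent 17 at index 2, swap → [24, 20, 21, 3, 1, 17]
Insert 28:
  append 28 at index 6 → [24, 20, 21, 3, 1, 17, 28]
  28 > parent 21 at index 2, swap → [24, 20, 28, 3, 1, 17, 21]
  28 > parent 24 at index 0, swap → [28, 20, 24, 3, 1, 17, 21]
Insert 12:
  append 12 at index 7 → [28, 20, 24, 3, 1, 17, 21, 12]
  12 > parent 3 at index 3, swap → [28, 20, 24, 12, 1, 17, 21, 3]
Insert 4:
  append 4 at index 8 → [28, 20, 24, 12, 1, 17, 21, 3, 4] (no swap needed)
Insert 11:
  append 11 at index 9 → [28, 20, 24, 12, 1, 17, 21, 3, 4, 11]
  11 > parent 1 at index 4, swap → [28, 20, 24, 12, 11, 17, 21, 3, 4, 1]
Insert 14:
  append 14 at index 10 → [28, 20, 24, 12, 11, 17, 21, 3, 4, 1, 14]
  14 > parent 11 at index 4, swap → [28, 20, 24, 12, 14, 17, 21, 3, 4, 1, 11]

[28, 20, 24, 12, 14, 17, 21, 3, 4, 1, 11]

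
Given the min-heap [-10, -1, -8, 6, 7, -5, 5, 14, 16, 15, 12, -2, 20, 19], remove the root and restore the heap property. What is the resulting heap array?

[-8, -1, -5, 6, 7, -2, 5, 14, 16, 15, 12, 19, 20]

remove root -10; move last element 19 to root → [19, -1, -8, 6, 7, -5, 5, 14, 16, 15, 12, -2, 20]
19 vs smaller child -8 at index 2, swap → [-8, -1, 19, 6, 7, -5, 5, 14, 16, 15, 12, -2, 20]
19 vs smaller child -5 at index 5, swap → [-8, -1, -5, 6, 7, 19, 5, 14, 16, 15, 12, -2, 20]
19 vs smaller child -2 at index 11, swap → [-8, -1, -5, 6, 7, -2, 5, 14, 16, 15, 12, 19, 20]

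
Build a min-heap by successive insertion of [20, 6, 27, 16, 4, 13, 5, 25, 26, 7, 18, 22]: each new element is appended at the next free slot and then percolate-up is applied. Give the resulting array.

Insert 20:
  append 20 at index 0 → [20] (no swap needed)
Insert 6:
  append 6 at index 1 → [20, 6]
  6 < parent 20 at index 0, swap → [6, 20]
Insert 27:
  append 27 at index 2 → [6, 20, 27] (no swap needed)
Insert 16:
  append 16 at index 3 → [6, 20, 27, 16]
  16 < parent 20 at index 1, swap → [6, 16, 27, 20]
Insert 4:
  append 4 at index 4 → [6, 16, 27, 20, 4]
  4 < parent 16 at index 1, swap → [6, 4, 27, 20, 16]
  4 < parent 6 at index 0, swap → [4, 6, 27, 20, 16]
Insert 13:
  append 13 at index 5 → [4, 6, 27, 20, 16, 13]
  13 < parent 27 at index 2, swap → [4, 6, 13, 20, 16, 27]
Insert 5:
  append 5 at index 6 → [4, 6, 13, 20, 16, 27, 5]
  5 < parent 13 at index 2, swap → [4, 6, 5, 20, 16, 27, 13]
Insert 25:
  append 25 at index 7 → [4, 6, 5, 20, 16, 27, 13, 25] (no swap needed)
Insert 26:
  append 26 at index 8 → [4, 6, 5, 20, 16, 27, 13, 25, 26] (no swap needed)
Insert 7:
  append 7 at index 9 → [4, 6, 5, 20, 16, 27, 13, 25, 26, 7]
  7 < parent 16 at index 4, swap → [4, 6, 5, 20, 7, 27, 13, 25, 26, 16]
Insert 18:
  append 18 at index 10 → [4, 6, 5, 20, 7, 27, 13, 25, 26, 16, 18] (no swap needed)
Insert 22:
  append 22 at index 11 → [4, 6, 5, 20, 7, 27, 13, 25, 26, 16, 18, 22]
  22 < parent 27 at index 5, swap → [4, 6, 5, 20, 7, 22, 13, 25, 26, 16, 18, 27]

[4, 6, 5, 20, 7, 22, 13, 25, 26, 16, 18, 27]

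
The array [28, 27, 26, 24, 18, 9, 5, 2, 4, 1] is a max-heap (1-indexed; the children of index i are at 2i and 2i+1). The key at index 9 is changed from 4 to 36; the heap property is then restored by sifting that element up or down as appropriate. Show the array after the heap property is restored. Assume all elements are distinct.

set index 9 from 4 to 36 → [28, 27, 26, 24, 18, 9, 5, 2, 36, 1]
36 > parent 24 at index 4, swap → [28, 27, 26, 36, 18, 9, 5, 2, 24, 1]
36 > parent 27 at index 2, swap → [28, 36, 26, 27, 18, 9, 5, 2, 24, 1]
36 > parent 28 at index 1, swap → [36, 28, 26, 27, 18, 9, 5, 2, 24, 1]

[36, 28, 26, 27, 18, 9, 5, 2, 24, 1]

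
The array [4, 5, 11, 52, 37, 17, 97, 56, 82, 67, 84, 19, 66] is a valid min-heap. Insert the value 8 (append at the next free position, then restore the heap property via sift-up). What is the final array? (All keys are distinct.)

[4, 5, 8, 52, 37, 17, 11, 56, 82, 67, 84, 19, 66, 97]

append 8 at index 13 → [4, 5, 11, 52, 37, 17, 97, 56, 82, 67, 84, 19, 66, 8]
8 < parent 97 at index 6, swap → [4, 5, 11, 52, 37, 17, 8, 56, 82, 67, 84, 19, 66, 97]
8 < parent 11 at index 2, swap → [4, 5, 8, 52, 37, 17, 11, 56, 82, 67, 84, 19, 66, 97]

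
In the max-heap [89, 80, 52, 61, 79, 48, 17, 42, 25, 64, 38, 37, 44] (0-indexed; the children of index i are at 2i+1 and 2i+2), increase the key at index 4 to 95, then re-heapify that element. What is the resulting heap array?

set index 4 from 79 to 95 → [89, 80, 52, 61, 95, 48, 17, 42, 25, 64, 38, 37, 44]
95 > parent 80 at index 1, swap → [89, 95, 52, 61, 80, 48, 17, 42, 25, 64, 38, 37, 44]
95 > parent 89 at index 0, swap → [95, 89, 52, 61, 80, 48, 17, 42, 25, 64, 38, 37, 44]

[95, 89, 52, 61, 80, 48, 17, 42, 25, 64, 38, 37, 44]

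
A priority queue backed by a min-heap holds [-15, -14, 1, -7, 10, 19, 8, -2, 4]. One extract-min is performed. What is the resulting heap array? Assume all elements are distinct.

remove root -15; move last element 4 to root → [4, -14, 1, -7, 10, 19, 8, -2]
4 vs smaller child -14 at index 1, swap → [-14, 4, 1, -7, 10, 19, 8, -2]
4 vs smaller child -7 at index 3, swap → [-14, -7, 1, 4, 10, 19, 8, -2]
4 vs only child -2 at index 7, swap → [-14, -7, 1, -2, 10, 19, 8, 4]

[-14, -7, 1, -2, 10, 19, 8, 4]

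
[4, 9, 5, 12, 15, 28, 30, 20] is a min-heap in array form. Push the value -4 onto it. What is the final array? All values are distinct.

[-4, 4, 5, 9, 15, 28, 30, 20, 12]

append -4 at index 8 → [4, 9, 5, 12, 15, 28, 30, 20, -4]
-4 < parent 12 at index 3, swap → [4, 9, 5, -4, 15, 28, 30, 20, 12]
-4 < parent 9 at index 1, swap → [4, -4, 5, 9, 15, 28, 30, 20, 12]
-4 < parent 4 at index 0, swap → [-4, 4, 5, 9, 15, 28, 30, 20, 12]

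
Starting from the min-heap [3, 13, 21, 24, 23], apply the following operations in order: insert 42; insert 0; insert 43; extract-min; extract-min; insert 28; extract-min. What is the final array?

[21, 23, 28, 24, 43, 42]

insert 42:
  append 42 at index 5 → [3, 13, 21, 24, 23, 42] (no swap needed)
insert 0:
  append 0 at index 6 → [3, 13, 21, 24, 23, 42, 0]
  0 < parent 21 at index 2, swap → [3, 13, 0, 24, 23, 42, 21]
  0 < parent 3 at index 0, swap → [0, 13, 3, 24, 23, 42, 21]
insert 43:
  append 43 at index 7 → [0, 13, 3, 24, 23, 42, 21, 43] (no swap needed)
extract-min → returns 0:
  remove root 0; move last element 43 to root → [43, 13, 3, 24, 23, 42, 21]
  43 vs smaller child 3 at index 2, swap → [3, 13, 43, 24, 23, 42, 21]
  43 vs smaller child 21 at index 6, swap → [3, 13, 21, 24, 23, 42, 43]
extract-min → returns 3:
  remove root 3; move last element 43 to root → [43, 13, 21, 24, 23, 42]
  43 vs smaller child 13 at index 1, swap → [13, 43, 21, 24, 23, 42]
  43 vs smaller child 23 at index 4, swap → [13, 23, 21, 24, 43, 42]
insert 28:
  append 28 at index 6 → [13, 23, 21, 24, 43, 42, 28] (no swap needed)
extract-min → returns 13:
  remove root 13; move last element 28 to root → [28, 23, 21, 24, 43, 42]
  28 vs smaller child 21 at index 2, swap → [21, 23, 28, 24, 43, 42]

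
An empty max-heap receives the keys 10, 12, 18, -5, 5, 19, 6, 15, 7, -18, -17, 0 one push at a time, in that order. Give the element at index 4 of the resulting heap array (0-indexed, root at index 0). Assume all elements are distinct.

5

Insert 10:
  append 10 at index 0 → [10] (no swap needed)
Insert 12:
  append 12 at index 1 → [10, 12]
  12 > parent 10 at index 0, swap → [12, 10]
Insert 18:
  append 18 at index 2 → [12, 10, 18]
  18 > parent 12 at index 0, swap → [18, 10, 12]
Insert -5:
  append -5 at index 3 → [18, 10, 12, -5] (no swap needed)
Insert 5:
  append 5 at index 4 → [18, 10, 12, -5, 5] (no swap needed)
Insert 19:
  append 19 at index 5 → [18, 10, 12, -5, 5, 19]
  19 > parent 12 at index 2, swap → [18, 10, 19, -5, 5, 12]
  19 > parent 18 at index 0, swap → [19, 10, 18, -5, 5, 12]
Insert 6:
  append 6 at index 6 → [19, 10, 18, -5, 5, 12, 6] (no swap needed)
Insert 15:
  append 15 at index 7 → [19, 10, 18, -5, 5, 12, 6, 15]
  15 > parent -5 at index 3, swap → [19, 10, 18, 15, 5, 12, 6, -5]
  15 > parent 10 at index 1, swap → [19, 15, 18, 10, 5, 12, 6, -5]
Insert 7:
  append 7 at index 8 → [19, 15, 18, 10, 5, 12, 6, -5, 7] (no swap needed)
Insert -18:
  append -18 at index 9 → [19, 15, 18, 10, 5, 12, 6, -5, 7, -18] (no swap needed)
Insert -17:
  append -17 at index 10 → [19, 15, 18, 10, 5, 12, 6, -5, 7, -18, -17] (no swap needed)
Insert 0:
  append 0 at index 11 → [19, 15, 18, 10, 5, 12, 6, -5, 7, -18, -17, 0] (no swap needed)
resulting array: [19, 15, 18, 10, 5, 12, 6, -5, 7, -18, -17, 0]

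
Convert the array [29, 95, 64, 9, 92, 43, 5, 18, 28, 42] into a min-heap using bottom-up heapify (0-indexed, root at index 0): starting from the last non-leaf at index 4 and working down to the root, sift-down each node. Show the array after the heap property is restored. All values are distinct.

[5, 9, 29, 18, 42, 43, 64, 95, 28, 92]

sift down from index 4:
  92 vs only child 42 at index 9, swap → [29, 95, 64, 9, 42, 43, 5, 18, 28, 92]
sift down from index 3: already satisfies heap property
sift down from index 2:
  64 vs smaller child 5 at index 6, swap → [29, 95, 5, 9, 42, 43, 64, 18, 28, 92]
sift down from index 1:
  95 vs smaller child 9 at index 3, swap → [29, 9, 5, 95, 42, 43, 64, 18, 28, 92]
  95 vs smaller child 18 at index 7, swap → [29, 9, 5, 18, 42, 43, 64, 95, 28, 92]
sift down from index 0:
  29 vs smaller child 5 at index 2, swap → [5, 9, 29, 18, 42, 43, 64, 95, 28, 92]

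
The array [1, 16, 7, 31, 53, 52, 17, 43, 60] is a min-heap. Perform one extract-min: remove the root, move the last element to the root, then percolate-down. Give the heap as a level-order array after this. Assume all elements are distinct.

[7, 16, 17, 31, 53, 52, 60, 43]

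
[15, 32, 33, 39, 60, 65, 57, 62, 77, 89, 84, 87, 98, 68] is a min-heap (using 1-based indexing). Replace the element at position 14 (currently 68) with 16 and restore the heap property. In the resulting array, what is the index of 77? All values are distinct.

set index 14 from 68 to 16 → [15, 32, 33, 39, 60, 65, 57, 62, 77, 89, 84, 87, 98, 16]
16 < parent 57 at index 7, swap → [15, 32, 33, 39, 60, 65, 16, 62, 77, 89, 84, 87, 98, 57]
16 < parent 33 at index 3, swap → [15, 32, 16, 39, 60, 65, 33, 62, 77, 89, 84, 87, 98, 57]
resulting array: [15, 32, 16, 39, 60, 65, 33, 62, 77, 89, 84, 87, 98, 57]

9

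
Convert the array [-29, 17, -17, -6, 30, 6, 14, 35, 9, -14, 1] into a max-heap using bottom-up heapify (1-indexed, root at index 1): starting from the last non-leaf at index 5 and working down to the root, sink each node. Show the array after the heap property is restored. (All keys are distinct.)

[35, 30, 14, 17, 1, 6, -17, -6, 9, -14, -29]

sift down from index 5: already satisfies heap property
sift down from index 4:
  -6 vs larger child 35 at index 8, swap → [-29, 17, -17, 35, 30, 6, 14, -6, 9, -14, 1]
sift down from index 3:
  -17 vs larger child 14 at index 7, swap → [-29, 17, 14, 35, 30, 6, -17, -6, 9, -14, 1]
sift down from index 2:
  17 vs larger child 35 at index 4, swap → [-29, 35, 14, 17, 30, 6, -17, -6, 9, -14, 1]
sift down from index 1:
  -29 vs larger child 35 at index 2, swap → [35, -29, 14, 17, 30, 6, -17, -6, 9, -14, 1]
  -29 vs larger child 30 at index 5, swap → [35, 30, 14, 17, -29, 6, -17, -6, 9, -14, 1]
  -29 vs larger child 1 at index 11, swap → [35, 30, 14, 17, 1, 6, -17, -6, 9, -14, -29]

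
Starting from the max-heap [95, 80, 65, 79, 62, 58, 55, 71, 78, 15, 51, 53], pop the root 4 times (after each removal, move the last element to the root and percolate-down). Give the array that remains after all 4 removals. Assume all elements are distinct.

extract-max #1 returns 95:
  remove root 95; move last element 53 to root → [53, 80, 65, 79, 62, 58, 55, 71, 78, 15, 51]
  53 vs larger child 80 at index 1, swap → [80, 53, 65, 79, 62, 58, 55, 71, 78, 15, 51]
  53 vs larger child 79 at index 3, swap → [80, 79, 65, 53, 62, 58, 55, 71, 78, 15, 51]
  53 vs larger child 78 at index 8, swap → [80, 79, 65, 78, 62, 58, 55, 71, 53, 15, 51]
extract-max #2 returns 80:
  remove root 80; move last element 51 to root → [51, 79, 65, 78, 62, 58, 55, 71, 53, 15]
  51 vs larger child 79 at index 1, swap → [79, 51, 65, 78, 62, 58, 55, 71, 53, 15]
  51 vs larger child 78 at index 3, swap → [79, 78, 65, 51, 62, 58, 55, 71, 53, 15]
  51 vs larger child 71 at index 7, swap → [79, 78, 65, 71, 62, 58, 55, 51, 53, 15]
extract-max #3 returns 79:
  remove root 79; move last element 15 to root → [15, 78, 65, 71, 62, 58, 55, 51, 53]
  15 vs larger child 78 at index 1, swap → [78, 15, 65, 71, 62, 58, 55, 51, 53]
  15 vs larger child 71 at index 3, swap → [78, 71, 65, 15, 62, 58, 55, 51, 53]
  15 vs larger child 53 at index 8, swap → [78, 71, 65, 53, 62, 58, 55, 51, 15]
extract-max #4 returns 78:
  remove root 78; move last element 15 to root → [15, 71, 65, 53, 62, 58, 55, 51]
  15 vs larger child 71 at index 1, swap → [71, 15, 65, 53, 62, 58, 55, 51]
  15 vs larger child 62 at index 4, swap → [71, 62, 65, 53, 15, 58, 55, 51]

[71, 62, 65, 53, 15, 58, 55, 51]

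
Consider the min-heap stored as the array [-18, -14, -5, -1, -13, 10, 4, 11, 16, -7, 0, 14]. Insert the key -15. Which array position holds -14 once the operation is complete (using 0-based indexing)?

1

append -15 at index 12 → [-18, -14, -5, -1, -13, 10, 4, 11, 16, -7, 0, 14, -15]
-15 < parent 10 at index 5, swap → [-18, -14, -5, -1, -13, -15, 4, 11, 16, -7, 0, 14, 10]
-15 < parent -5 at index 2, swap → [-18, -14, -15, -1, -13, -5, 4, 11, 16, -7, 0, 14, 10]
resulting array: [-18, -14, -15, -1, -13, -5, 4, 11, 16, -7, 0, 14, 10]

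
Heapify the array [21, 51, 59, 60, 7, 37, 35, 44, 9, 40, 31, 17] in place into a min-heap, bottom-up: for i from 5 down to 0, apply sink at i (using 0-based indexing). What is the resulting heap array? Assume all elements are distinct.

sift down from index 5:
  37 vs only child 17 at index 11, swap → [21, 51, 59, 60, 7, 17, 35, 44, 9, 40, 31, 37]
sift down from index 4: already satisfies heap property
sift down from index 3:
  60 vs smaller child 9 at index 8, swap → [21, 51, 59, 9, 7, 17, 35, 44, 60, 40, 31, 37]
sift down from index 2:
  59 vs smaller child 17 at index 5, swap → [21, 51, 17, 9, 7, 59, 35, 44, 60, 40, 31, 37]
  59 vs only child 37 at index 11, swap → [21, 51, 17, 9, 7, 37, 35, 44, 60, 40, 31, 59]
sift down from index 1:
  51 vs smaller child 7 at index 4, swap → [21, 7, 17, 9, 51, 37, 35, 44, 60, 40, 31, 59]
  51 vs smaller child 31 at index 10, swap → [21, 7, 17, 9, 31, 37, 35, 44, 60, 40, 51, 59]
sift down from index 0:
  21 vs smaller child 7 at index 1, swap → [7, 21, 17, 9, 31, 37, 35, 44, 60, 40, 51, 59]
  21 vs smaller child 9 at index 3, swap → [7, 9, 17, 21, 31, 37, 35, 44, 60, 40, 51, 59]

[7, 9, 17, 21, 31, 37, 35, 44, 60, 40, 51, 59]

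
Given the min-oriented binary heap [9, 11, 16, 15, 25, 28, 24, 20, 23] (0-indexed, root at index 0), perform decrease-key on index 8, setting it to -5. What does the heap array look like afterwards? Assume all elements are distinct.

[-5, 9, 16, 11, 25, 28, 24, 20, 15]

set index 8 from 23 to -5 → [9, 11, 16, 15, 25, 28, 24, 20, -5]
-5 < parent 15 at index 3, swap → [9, 11, 16, -5, 25, 28, 24, 20, 15]
-5 < parent 11 at index 1, swap → [9, -5, 16, 11, 25, 28, 24, 20, 15]
-5 < parent 9 at index 0, swap → [-5, 9, 16, 11, 25, 28, 24, 20, 15]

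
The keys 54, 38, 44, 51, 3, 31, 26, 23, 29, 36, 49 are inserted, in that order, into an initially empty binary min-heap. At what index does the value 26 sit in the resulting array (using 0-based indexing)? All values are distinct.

Insert 54:
  append 54 at index 0 → [54] (no swap needed)
Insert 38:
  append 38 at index 1 → [54, 38]
  38 < parent 54 at index 0, swap → [38, 54]
Insert 44:
  append 44 at index 2 → [38, 54, 44] (no swap needed)
Insert 51:
  append 51 at index 3 → [38, 54, 44, 51]
  51 < parent 54 at index 1, swap → [38, 51, 44, 54]
Insert 3:
  append 3 at index 4 → [38, 51, 44, 54, 3]
  3 < parent 51 at index 1, swap → [38, 3, 44, 54, 51]
  3 < parent 38 at index 0, swap → [3, 38, 44, 54, 51]
Insert 31:
  append 31 at index 5 → [3, 38, 44, 54, 51, 31]
  31 < parent 44 at index 2, swap → [3, 38, 31, 54, 51, 44]
Insert 26:
  append 26 at index 6 → [3, 38, 31, 54, 51, 44, 26]
  26 < parent 31 at index 2, swap → [3, 38, 26, 54, 51, 44, 31]
Insert 23:
  append 23 at index 7 → [3, 38, 26, 54, 51, 44, 31, 23]
  23 < parent 54 at index 3, swap → [3, 38, 26, 23, 51, 44, 31, 54]
  23 < parent 38 at index 1, swap → [3, 23, 26, 38, 51, 44, 31, 54]
Insert 29:
  append 29 at index 8 → [3, 23, 26, 38, 51, 44, 31, 54, 29]
  29 < parent 38 at index 3, swap → [3, 23, 26, 29, 51, 44, 31, 54, 38]
Insert 36:
  append 36 at index 9 → [3, 23, 26, 29, 51, 44, 31, 54, 38, 36]
  36 < parent 51 at index 4, swap → [3, 23, 26, 29, 36, 44, 31, 54, 38, 51]
Insert 49:
  append 49 at index 10 → [3, 23, 26, 29, 36, 44, 31, 54, 38, 51, 49] (no swap needed)
resulting array: [3, 23, 26, 29, 36, 44, 31, 54, 38, 51, 49]

2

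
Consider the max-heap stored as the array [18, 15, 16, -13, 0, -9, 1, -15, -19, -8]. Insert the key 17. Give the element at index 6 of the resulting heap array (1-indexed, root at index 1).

append 17 at index 11 → [18, 15, 16, -13, 0, -9, 1, -15, -19, -8, 17]
17 > parent 0 at index 5, swap → [18, 15, 16, -13, 17, -9, 1, -15, -19, -8, 0]
17 > parent 15 at index 2, swap → [18, 17, 16, -13, 15, -9, 1, -15, -19, -8, 0]
resulting array: [18, 17, 16, -13, 15, -9, 1, -15, -19, -8, 0]

-9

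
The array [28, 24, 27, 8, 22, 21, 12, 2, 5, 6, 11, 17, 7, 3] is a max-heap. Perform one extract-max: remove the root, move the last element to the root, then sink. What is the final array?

remove root 28; move last element 3 to root → [3, 24, 27, 8, 22, 21, 12, 2, 5, 6, 11, 17, 7]
3 vs larger child 27 at index 2, swap → [27, 24, 3, 8, 22, 21, 12, 2, 5, 6, 11, 17, 7]
3 vs larger child 21 at index 5, swap → [27, 24, 21, 8, 22, 3, 12, 2, 5, 6, 11, 17, 7]
3 vs larger child 17 at index 11, swap → [27, 24, 21, 8, 22, 17, 12, 2, 5, 6, 11, 3, 7]

[27, 24, 21, 8, 22, 17, 12, 2, 5, 6, 11, 3, 7]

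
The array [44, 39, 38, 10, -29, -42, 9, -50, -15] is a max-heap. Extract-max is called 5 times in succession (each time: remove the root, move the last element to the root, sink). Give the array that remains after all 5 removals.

[-15, -29, -42, -50]

extract-max #1 returns 44:
  remove root 44; move last element -15 to root → [-15, 39, 38, 10, -29, -42, 9, -50]
  -15 vs larger child 39 at index 1, swap → [39, -15, 38, 10, -29, -42, 9, -50]
  -15 vs larger child 10 at index 3, swap → [39, 10, 38, -15, -29, -42, 9, -50]
extract-max #2 returns 39:
  remove root 39; move last element -50 to root → [-50, 10, 38, -15, -29, -42, 9]
  -50 vs larger child 38 at index 2, swap → [38, 10, -50, -15, -29, -42, 9]
  -50 vs larger child 9 at index 6, swap → [38, 10, 9, -15, -29, -42, -50]
extract-max #3 returns 38:
  remove root 38; move last element -50 to root → [-50, 10, 9, -15, -29, -42]
  -50 vs larger child 10 at index 1, swap → [10, -50, 9, -15, -29, -42]
  -50 vs larger child -15 at index 3, swap → [10, -15, 9, -50, -29, -42]
extract-max #4 returns 10:
  remove root 10; move last element -42 to root → [-42, -15, 9, -50, -29]
  -42 vs larger child 9 at index 2, swap → [9, -15, -42, -50, -29]
extract-max #5 returns 9:
  remove root 9; move last element -29 to root → [-29, -15, -42, -50]
  -29 vs larger child -15 at index 1, swap → [-15, -29, -42, -50]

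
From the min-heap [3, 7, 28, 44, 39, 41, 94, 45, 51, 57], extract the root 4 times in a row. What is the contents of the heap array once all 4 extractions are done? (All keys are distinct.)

[41, 44, 51, 45, 57, 94]

extract-min #1 returns 3:
  remove root 3; move last element 57 to root → [57, 7, 28, 44, 39, 41, 94, 45, 51]
  57 vs smaller child 7 at index 1, swap → [7, 57, 28, 44, 39, 41, 94, 45, 51]
  57 vs smaller child 39 at index 4, swap → [7, 39, 28, 44, 57, 41, 94, 45, 51]
extract-min #2 returns 7:
  remove root 7; move last element 51 to root → [51, 39, 28, 44, 57, 41, 94, 45]
  51 vs smaller child 28 at index 2, swap → [28, 39, 51, 44, 57, 41, 94, 45]
  51 vs smaller child 41 at index 5, swap → [28, 39, 41, 44, 57, 51, 94, 45]
extract-min #3 returns 28:
  remove root 28; move last element 45 to root → [45, 39, 41, 44, 57, 51, 94]
  45 vs smaller child 39 at index 1, swap → [39, 45, 41, 44, 57, 51, 94]
  45 vs smaller child 44 at index 3, swap → [39, 44, 41, 45, 57, 51, 94]
extract-min #4 returns 39:
  remove root 39; move last element 94 to root → [94, 44, 41, 45, 57, 51]
  94 vs smaller child 41 at index 2, swap → [41, 44, 94, 45, 57, 51]
  94 vs only child 51 at index 5, swap → [41, 44, 51, 45, 57, 94]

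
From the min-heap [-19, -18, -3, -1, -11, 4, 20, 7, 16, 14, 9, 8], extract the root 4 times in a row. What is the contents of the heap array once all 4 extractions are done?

extract-min #1 returns -19:
  remove root -19; move last element 8 to root → [8, -18, -3, -1, -11, 4, 20, 7, 16, 14, 9]
  8 vs smaller child -18 at index 1, swap → [-18, 8, -3, -1, -11, 4, 20, 7, 16, 14, 9]
  8 vs smaller child -11 at index 4, swap → [-18, -11, -3, -1, 8, 4, 20, 7, 16, 14, 9]
extract-min #2 returns -18:
  remove root -18; move last element 9 to root → [9, -11, -3, -1, 8, 4, 20, 7, 16, 14]
  9 vs smaller child -11 at index 1, swap → [-11, 9, -3, -1, 8, 4, 20, 7, 16, 14]
  9 vs smaller child -1 at index 3, swap → [-11, -1, -3, 9, 8, 4, 20, 7, 16, 14]
  9 vs smaller child 7 at index 7, swap → [-11, -1, -3, 7, 8, 4, 20, 9, 16, 14]
extract-min #3 returns -11:
  remove root -11; move last element 14 to root → [14, -1, -3, 7, 8, 4, 20, 9, 16]
  14 vs smaller child -3 at index 2, swap → [-3, -1, 14, 7, 8, 4, 20, 9, 16]
  14 vs smaller child 4 at index 5, swap → [-3, -1, 4, 7, 8, 14, 20, 9, 16]
extract-min #4 returns -3:
  remove root -3; move last element 16 to root → [16, -1, 4, 7, 8, 14, 20, 9]
  16 vs smaller child -1 at index 1, swap → [-1, 16, 4, 7, 8, 14, 20, 9]
  16 vs smaller child 7 at index 3, swap → [-1, 7, 4, 16, 8, 14, 20, 9]
  16 vs only child 9 at index 7, swap → [-1, 7, 4, 9, 8, 14, 20, 16]

[-1, 7, 4, 9, 8, 14, 20, 16]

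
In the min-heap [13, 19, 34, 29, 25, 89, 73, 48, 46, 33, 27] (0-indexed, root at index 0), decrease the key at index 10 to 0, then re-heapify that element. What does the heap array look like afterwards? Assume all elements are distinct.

[0, 13, 34, 29, 19, 89, 73, 48, 46, 33, 25]

set index 10 from 27 to 0 → [13, 19, 34, 29, 25, 89, 73, 48, 46, 33, 0]
0 < parent 25 at index 4, swap → [13, 19, 34, 29, 0, 89, 73, 48, 46, 33, 25]
0 < parent 19 at index 1, swap → [13, 0, 34, 29, 19, 89, 73, 48, 46, 33, 25]
0 < parent 13 at index 0, swap → [0, 13, 34, 29, 19, 89, 73, 48, 46, 33, 25]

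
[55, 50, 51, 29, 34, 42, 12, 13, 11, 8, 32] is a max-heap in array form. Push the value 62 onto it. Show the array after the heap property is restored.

append 62 at index 11 → [55, 50, 51, 29, 34, 42, 12, 13, 11, 8, 32, 62]
62 > parent 42 at index 5, swap → [55, 50, 51, 29, 34, 62, 12, 13, 11, 8, 32, 42]
62 > parent 51 at index 2, swap → [55, 50, 62, 29, 34, 51, 12, 13, 11, 8, 32, 42]
62 > parent 55 at index 0, swap → [62, 50, 55, 29, 34, 51, 12, 13, 11, 8, 32, 42]

[62, 50, 55, 29, 34, 51, 12, 13, 11, 8, 32, 42]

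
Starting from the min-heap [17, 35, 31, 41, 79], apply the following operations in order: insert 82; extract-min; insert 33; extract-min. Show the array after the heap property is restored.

insert 82:
  append 82 at index 5 → [17, 35, 31, 41, 79, 82] (no swap needed)
extract-min → returns 17:
  remove root 17; move last element 82 to root → [82, 35, 31, 41, 79]
  82 vs smaller child 31 at index 2, swap → [31, 35, 82, 41, 79]
insert 33:
  append 33 at index 5 → [31, 35, 82, 41, 79, 33]
  33 < parent 82 at index 2, swap → [31, 35, 33, 41, 79, 82]
extract-min → returns 31:
  remove root 31; move last element 82 to root → [82, 35, 33, 41, 79]
  82 vs smaller child 33 at index 2, swap → [33, 35, 82, 41, 79]

[33, 35, 82, 41, 79]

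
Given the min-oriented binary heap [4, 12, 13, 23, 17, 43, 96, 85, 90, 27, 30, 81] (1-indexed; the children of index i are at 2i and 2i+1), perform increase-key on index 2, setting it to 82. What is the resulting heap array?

[4, 17, 13, 23, 27, 43, 96, 85, 90, 82, 30, 81]

set index 2 from 12 to 82 → [4, 82, 13, 23, 17, 43, 96, 85, 90, 27, 30, 81]
82 vs smaller child 17 at index 5, swap → [4, 17, 13, 23, 82, 43, 96, 85, 90, 27, 30, 81]
82 vs smaller child 27 at index 10, swap → [4, 17, 13, 23, 27, 43, 96, 85, 90, 82, 30, 81]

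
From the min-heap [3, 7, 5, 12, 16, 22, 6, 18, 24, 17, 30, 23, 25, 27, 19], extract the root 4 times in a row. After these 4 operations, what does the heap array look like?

[12, 16, 19, 18, 17, 22, 27, 25, 24, 23, 30]

extract-min #1 returns 3:
  remove root 3; move last element 19 to root → [19, 7, 5, 12, 16, 22, 6, 18, 24, 17, 30, 23, 25, 27]
  19 vs smaller child 5 at index 2, swap → [5, 7, 19, 12, 16, 22, 6, 18, 24, 17, 30, 23, 25, 27]
  19 vs smaller child 6 at index 6, swap → [5, 7, 6, 12, 16, 22, 19, 18, 24, 17, 30, 23, 25, 27]
extract-min #2 returns 5:
  remove root 5; move last element 27 to root → [27, 7, 6, 12, 16, 22, 19, 18, 24, 17, 30, 23, 25]
  27 vs smaller child 6 at index 2, swap → [6, 7, 27, 12, 16, 22, 19, 18, 24, 17, 30, 23, 25]
  27 vs smaller child 19 at index 6, swap → [6, 7, 19, 12, 16, 22, 27, 18, 24, 17, 30, 23, 25]
extract-min #3 returns 6:
  remove root 6; move last element 25 to root → [25, 7, 19, 12, 16, 22, 27, 18, 24, 17, 30, 23]
  25 vs smaller child 7 at index 1, swap → [7, 25, 19, 12, 16, 22, 27, 18, 24, 17, 30, 23]
  25 vs smaller child 12 at index 3, swap → [7, 12, 19, 25, 16, 22, 27, 18, 24, 17, 30, 23]
  25 vs smaller child 18 at index 7, swap → [7, 12, 19, 18, 16, 22, 27, 25, 24, 17, 30, 23]
extract-min #4 returns 7:
  remove root 7; move last element 23 to root → [23, 12, 19, 18, 16, 22, 27, 25, 24, 17, 30]
  23 vs smaller child 12 at index 1, swap → [12, 23, 19, 18, 16, 22, 27, 25, 24, 17, 30]
  23 vs smaller child 16 at index 4, swap → [12, 16, 19, 18, 23, 22, 27, 25, 24, 17, 30]
  23 vs smaller child 17 at index 9, swap → [12, 16, 19, 18, 17, 22, 27, 25, 24, 23, 30]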